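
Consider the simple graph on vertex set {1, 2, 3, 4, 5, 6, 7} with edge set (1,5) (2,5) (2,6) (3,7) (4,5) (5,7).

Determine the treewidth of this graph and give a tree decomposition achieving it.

Treewidth 1.
Bags: B1 = {2, 5}  B2 = {4, 5}  B3 = {1, 5}  B4 = {5, 7}  B5 = {3, 7}  B6 = {2, 6}
Tree: B1–B2, B1–B3, B2–B4, B4–B5, B1–B6

Each bag holds 2 vertices, so the decomposition has width 1, which upper-bounds the treewidth. Any graph with an edge has treewidth ≥ 1, and G has the edge 5–2. Hence tw(G) = 1 exactly.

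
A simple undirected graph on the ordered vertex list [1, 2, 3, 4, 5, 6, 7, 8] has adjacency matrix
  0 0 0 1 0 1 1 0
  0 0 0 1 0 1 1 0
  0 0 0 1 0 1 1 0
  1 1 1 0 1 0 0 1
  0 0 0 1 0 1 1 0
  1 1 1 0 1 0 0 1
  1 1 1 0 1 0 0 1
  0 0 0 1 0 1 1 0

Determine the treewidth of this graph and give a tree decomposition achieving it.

Every bag has size at most 4, so the width is 4 − 1 = 3 and tw(G) ≤ 3. For the lower bound: the 4 vertex sets {3,4}, {2,7}, {6}, {8} are disjoint, each induces a connected subgraph, and every pair is joined by at least one edge of G. Contracting each set to a single vertex therefore yields K_{4} as a minor, and since treewidth is minor-monotone, tw(G) ≥ tw(K_{4}) = 3. The upper and lower bounds meet at 3, so that is the treewidth.

Treewidth 3.
One optimal decomposition is:
Bags: B1 = {3, 4, 6, 7}  B2 = {2, 4, 6, 7}  B3 = {4, 6, 7, 8}  B4 = {4, 5, 6, 7}  B5 = {1, 4, 6, 7}
Tree: B1–B2, B2–B3, B3–B4, B4–B5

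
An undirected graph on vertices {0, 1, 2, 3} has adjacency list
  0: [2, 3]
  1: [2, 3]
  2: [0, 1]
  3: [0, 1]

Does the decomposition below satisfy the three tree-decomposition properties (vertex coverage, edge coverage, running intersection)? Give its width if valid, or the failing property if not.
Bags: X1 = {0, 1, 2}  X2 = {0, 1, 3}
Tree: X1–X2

Yes; width 2.

Checking the three conditions: (i) the bags cover all of {0, 1, 2, 3}; (ii) for each edge, some bag contains both endpoints; (iii) the bags containing any fixed vertex form a subtree. All hold, so the decomposition is valid with width 3 − 1 = 2.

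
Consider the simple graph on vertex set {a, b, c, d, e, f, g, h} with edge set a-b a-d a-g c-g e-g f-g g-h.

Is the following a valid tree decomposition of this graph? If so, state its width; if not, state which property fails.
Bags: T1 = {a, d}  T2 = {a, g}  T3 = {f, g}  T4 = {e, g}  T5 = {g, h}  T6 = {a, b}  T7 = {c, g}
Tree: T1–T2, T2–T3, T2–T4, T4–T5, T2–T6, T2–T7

Every vertex of G appears in some bag (union = {a, b, c, d, e, f, g, h}); every edge is covered by a bag; and for each vertex v the set of bags containing v is connected in the bag tree. The decomposition is therefore valid. The largest bag has 2 vertices, so the width is 1.

Yes; width 1.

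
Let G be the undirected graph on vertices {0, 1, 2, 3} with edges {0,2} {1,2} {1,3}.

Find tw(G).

A width-1 tree decomposition is:
Bags: B1 = {0, 2}  B2 = {1, 2}  B3 = {1, 3}
Tree: B1–B2, B2–B3
The largest bag has 2 vertices, giving width 1; this decomposition certifies tw(G) ≤ 1. Any graph with an edge has treewidth ≥ 1, and G has the edge 0–2. Combining the bounds, tw(G) = 1.

1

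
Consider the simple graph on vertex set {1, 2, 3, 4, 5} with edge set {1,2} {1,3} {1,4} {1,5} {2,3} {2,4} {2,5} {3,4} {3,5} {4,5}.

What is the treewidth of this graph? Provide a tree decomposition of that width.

Treewidth 4.
One such decomposition:
Bags: B1 = {1, 2, 3, 4, 5}
Tree: (single bag)

With just one bag of size 5, the width is 5 − 1 = 4, so tw(G) ≤ 4. On the other hand G contains the 5-clique {1, 2, 3, 4, 5}. A clique must lie in a single bag of any decomposition, so no decomposition can have width below 4. Therefore the treewidth is 4.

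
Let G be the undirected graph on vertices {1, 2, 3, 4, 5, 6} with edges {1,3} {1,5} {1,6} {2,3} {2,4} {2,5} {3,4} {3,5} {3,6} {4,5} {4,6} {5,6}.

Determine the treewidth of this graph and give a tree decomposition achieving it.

Each bag holds 4 vertices, so the decomposition has width 3, which upper-bounds the treewidth. For the lower bound, the 4 vertices {1, 3, 5, 6} are pairwise adjacent, and any tree decomposition puts a clique entirely inside one bag — forcing width ≥ 3. Therefore the treewidth is 3.

Treewidth 3.
Bags: B1 = {3, 4, 5, 6}  B2 = {2, 3, 4, 5}  B3 = {1, 3, 5, 6}
Tree: B1–B2, B1–B3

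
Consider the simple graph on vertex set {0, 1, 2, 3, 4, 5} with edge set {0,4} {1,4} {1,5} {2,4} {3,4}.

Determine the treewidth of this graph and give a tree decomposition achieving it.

Treewidth 1.
One such decomposition:
Bags: B1 = {3, 4}  B2 = {2, 4}  B3 = {1, 4}  B4 = {1, 5}  B5 = {0, 4}
Tree: B1–B2, B2–B3, B3–B4, B1–B5

Every bag has size at most 2, so the width is 2 − 1 = 1 and tw(G) ≤ 1. Since G has at least one edge (e.g. 4–3), it is not an edgeless graph, so tw(G) ≥ 1. Hence tw(G) = 1 exactly.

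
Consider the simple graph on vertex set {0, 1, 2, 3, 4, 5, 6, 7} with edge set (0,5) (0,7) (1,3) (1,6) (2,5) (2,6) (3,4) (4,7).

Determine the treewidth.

2

A width-2 tree decomposition is:
Bags: B1 = {1, 3, 6}  B2 = {3, 4, 6}  B3 = {4, 6, 7}  B4 = {0, 6, 7}  B5 = {0, 5, 6}  B6 = {2, 5, 6}
Tree: B1–B2, B2–B3, B3–B4, B4–B5, B5–B6
Every bag has size at most 3, so the width is 3 − 1 = 2 and tw(G) ≤ 2. The edges 6–1–3–4–7–0–5–2–6 form a cycle, so G is not a tree and its treewidth is at least 2. Combining the bounds, tw(G) = 2.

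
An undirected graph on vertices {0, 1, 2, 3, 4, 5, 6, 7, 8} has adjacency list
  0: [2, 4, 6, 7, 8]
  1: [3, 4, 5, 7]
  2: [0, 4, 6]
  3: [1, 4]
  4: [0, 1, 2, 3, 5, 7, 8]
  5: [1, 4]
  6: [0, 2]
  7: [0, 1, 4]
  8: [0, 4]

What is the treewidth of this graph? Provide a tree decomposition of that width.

Treewidth 2.
One optimal decomposition is:
Bags: B1 = {1, 4, 7}  B2 = {0, 4, 7}  B3 = {0, 4, 8}  B4 = {0, 2, 4}  B5 = {1, 4, 5}  B6 = {0, 2, 6}  B7 = {1, 3, 4}
Tree: B1–B2, B2–B3, B3–B4, B1–B5, B4–B6, B5–B7

Each bag holds 3 vertices, so the decomposition has width 2, which upper-bounds the treewidth. On the other hand G contains the 3-clique {0, 4, 8}. A clique must lie in a single bag of any decomposition, so no decomposition can have width below 2. Therefore the treewidth is 2.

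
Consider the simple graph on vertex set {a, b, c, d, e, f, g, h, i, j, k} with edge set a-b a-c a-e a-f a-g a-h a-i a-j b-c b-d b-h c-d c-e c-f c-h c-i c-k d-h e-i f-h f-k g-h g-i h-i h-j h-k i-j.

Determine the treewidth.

3

A width-3 tree decomposition is:
Bags: B1 = {a, c, f, h}  B2 = {a, c, h, i}  B3 = {a, b, c, h}  B4 = {b, c, d, h}  B5 = {a, g, h, i}  B6 = {c, f, h, k}  B7 = {a, h, i, j}  B8 = {a, c, e, i}
Tree: B1–B2, B1–B3, B3–B4, B2–B5, B1–B6, B2–B7, B2–B8
Every bag has size at most 4, so the width is 4 − 1 = 3 and tw(G) ≤ 3. Conversely, {a, c, e, i} is a clique of size 4, and the vertices of any clique must share a bag in every tree decomposition; so some bag has ≥ 4 vertices and tw(G) ≥ 3. Hence tw(G) = 3 exactly.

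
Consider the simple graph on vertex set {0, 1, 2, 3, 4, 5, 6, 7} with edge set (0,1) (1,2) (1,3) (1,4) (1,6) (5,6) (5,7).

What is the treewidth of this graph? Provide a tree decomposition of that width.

Treewidth 1.
Bags: B1 = {1, 6}  B2 = {1, 2}  B3 = {5, 6}  B4 = {0, 1}  B5 = {1, 3}  B6 = {1, 4}  B7 = {5, 7}
Tree: B1–B2, B1–B3, B2–B4, B1–B5, B4–B6, B3–B7

Every bag has size at most 2, so the width is 2 − 1 = 1 and tw(G) ≤ 1. G has an edge, so its treewidth is at least 1. The upper and lower bounds meet at 1, so that is the treewidth.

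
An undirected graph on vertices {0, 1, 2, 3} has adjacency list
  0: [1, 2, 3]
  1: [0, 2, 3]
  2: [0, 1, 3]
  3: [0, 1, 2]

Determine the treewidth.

3

A width-3 tree decomposition is:
Bags: B1 = {0, 1, 2, 3}
Tree: (single bag)
With just one bag of size 4, the width is 4 − 1 = 3, so tw(G) ≤ 3. On the other hand G contains the 4-clique {0, 1, 2, 3}. A clique must lie in a single bag of any decomposition, so no decomposition can have width below 3. The upper and lower bounds meet at 3, so that is the treewidth.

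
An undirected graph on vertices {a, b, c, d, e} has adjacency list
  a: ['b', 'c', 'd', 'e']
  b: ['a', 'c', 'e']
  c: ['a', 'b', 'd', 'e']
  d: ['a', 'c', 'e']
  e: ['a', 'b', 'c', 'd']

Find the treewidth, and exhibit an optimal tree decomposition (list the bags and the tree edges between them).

Treewidth 3.
One such decomposition:
Bags: B1 = {a, c, d, e}  B2 = {a, b, c, e}
Tree: B1–B2

Each bag holds 4 vertices, so the decomposition has width 3, which upper-bounds the treewidth. On the other hand G contains the 4-clique {a, c, d, e}. A clique must lie in a single bag of any decomposition, so no decomposition can have width below 3. Combining the bounds, tw(G) = 3.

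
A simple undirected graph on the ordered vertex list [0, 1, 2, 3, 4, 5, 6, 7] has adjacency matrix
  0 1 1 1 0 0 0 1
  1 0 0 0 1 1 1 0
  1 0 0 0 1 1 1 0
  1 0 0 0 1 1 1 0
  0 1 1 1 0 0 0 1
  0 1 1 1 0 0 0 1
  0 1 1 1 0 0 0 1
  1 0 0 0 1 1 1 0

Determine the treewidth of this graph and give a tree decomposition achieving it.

Treewidth 4.
Bags: B1 = {0, 1, 2, 3, 7}  B2 = {1, 2, 3, 4, 7}  B3 = {1, 2, 3, 6, 7}  B4 = {1, 2, 3, 5, 7}
Tree: B1–B2, B2–B3, B3–B4

Each bag holds 5 vertices, so the decomposition has width 4, which upper-bounds the treewidth. For the lower bound: the 5 vertex sets {0,3}, {2,4}, {1,6}, {7}, {5} are disjoint, each induces a connected subgraph, and every pair is joined by at least one edge of G. Contracting each set to a single vertex therefore yields K_{5} as a minor, and since treewidth is minor-monotone, tw(G) ≥ tw(K_{5}) = 4. Combining the bounds, tw(G) = 4.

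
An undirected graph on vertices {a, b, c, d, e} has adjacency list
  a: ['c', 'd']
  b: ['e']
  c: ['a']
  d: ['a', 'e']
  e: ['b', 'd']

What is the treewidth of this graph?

1

A width-1 tree decomposition is:
Bags: B1 = {b, e}  B2 = {d, e}  B3 = {a, d}  B4 = {a, c}
Tree: B1–B2, B2–B3, B3–B4
Every bag has size at most 2, so the width is 2 − 1 = 1 and tw(G) ≤ 1. Any graph with an edge has treewidth ≥ 1, and G has the edge b–e. Hence tw(G) = 1 exactly.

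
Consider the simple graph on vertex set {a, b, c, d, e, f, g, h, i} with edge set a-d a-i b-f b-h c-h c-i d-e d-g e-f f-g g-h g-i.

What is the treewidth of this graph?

A width-3 tree decomposition is:
Bags: B1 = {a, d, e, f}  B2 = {a, d, f, g}  B3 = {a, f, g, i}  B4 = {b, f, g, i}  B5 = {b, g, h, i}  B6 = {b, c, h, i}
Tree: B1–B2, B2–B3, B3–B4, B4–B5, B5–B6
The largest bag has 4 vertices, giving width 3; this decomposition certifies tw(G) ≤ 3. For the lower bound: the 4 vertex sets {a,d,e}, {f}, {g}, {b,c,h,i} are disjoint, each induces a connected subgraph, and every pair is joined by at least one edge of G. Contracting each set to a single vertex therefore yields K_{4} as a minor, and since treewidth is minor-monotone, tw(G) ≥ tw(K_{4}) = 3. Combining the bounds, tw(G) = 3.

3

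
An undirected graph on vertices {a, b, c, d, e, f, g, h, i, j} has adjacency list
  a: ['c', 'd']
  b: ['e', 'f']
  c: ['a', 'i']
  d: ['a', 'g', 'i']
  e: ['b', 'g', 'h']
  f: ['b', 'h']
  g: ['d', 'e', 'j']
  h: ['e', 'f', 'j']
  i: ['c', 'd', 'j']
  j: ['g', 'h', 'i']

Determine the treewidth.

A width-2 tree decomposition is:
Bags: B1 = {b, e, f}  B2 = {e, f, h}  B3 = {e, g, h}  B4 = {g, h, j}  B5 = {d, g, j}  B6 = {d, i, j}  B7 = {a, d, i}  B8 = {a, c, i}
Tree: B1–B2, B2–B3, B3–B4, B4–B5, B5–B6, B6–B7, B7–B8
The largest bag has 3 vertices, giving width 2; this decomposition certifies tw(G) ≤ 2. The edges b–f–h–e–b form a cycle, so G is not a tree and its treewidth is at least 2. Hence tw(G) = 2 exactly.

2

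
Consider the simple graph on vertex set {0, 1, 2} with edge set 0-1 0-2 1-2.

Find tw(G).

A width-2 tree decomposition is:
Bags: B1 = {0, 1, 2}
Tree: (single bag)
A single bag containing all 3 vertices is trivially a valid decomposition of width 2. For the lower bound, the 3 vertices {0, 1, 2} are pairwise adjacent, and any tree decomposition puts a clique entirely inside one bag — forcing width ≥ 2. The upper and lower bounds meet at 2, so that is the treewidth.

2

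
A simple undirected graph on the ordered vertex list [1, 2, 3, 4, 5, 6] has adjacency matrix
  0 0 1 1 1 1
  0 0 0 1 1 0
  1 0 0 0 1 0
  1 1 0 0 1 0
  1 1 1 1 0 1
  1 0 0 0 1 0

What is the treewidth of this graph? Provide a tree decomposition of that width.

Treewidth 2.
One such decomposition:
Bags: B1 = {1, 5, 6}  B2 = {1, 4, 5}  B3 = {2, 4, 5}  B4 = {1, 3, 5}
Tree: B1–B2, B2–B3, B2–B4

Every bag has size at most 3, so the width is 3 − 1 = 2 and tw(G) ≤ 2. Conversely, {1, 3, 5} is a clique of size 3, and the vertices of any clique must share a bag in every tree decomposition; so some bag has ≥ 3 vertices and tw(G) ≥ 2. Combining the bounds, tw(G) = 2.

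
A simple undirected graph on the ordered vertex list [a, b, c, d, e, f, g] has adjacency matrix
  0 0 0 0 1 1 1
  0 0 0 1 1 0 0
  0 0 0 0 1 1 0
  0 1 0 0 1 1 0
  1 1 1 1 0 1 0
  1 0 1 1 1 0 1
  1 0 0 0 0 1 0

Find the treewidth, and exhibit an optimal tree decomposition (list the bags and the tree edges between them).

Every bag has size at most 3, so the width is 3 − 1 = 2 and tw(G) ≤ 2. For the lower bound, the 3 vertices {a, f, g} are pairwise adjacent, and any tree decomposition puts a clique entirely inside one bag — forcing width ≥ 2. Hence tw(G) = 2 exactly.

Treewidth 2.
One such decomposition:
Bags: B1 = {d, e, f}  B2 = {a, e, f}  B3 = {c, e, f}  B4 = {a, f, g}  B5 = {b, d, e}
Tree: B1–B2, B2–B3, B2–B4, B1–B5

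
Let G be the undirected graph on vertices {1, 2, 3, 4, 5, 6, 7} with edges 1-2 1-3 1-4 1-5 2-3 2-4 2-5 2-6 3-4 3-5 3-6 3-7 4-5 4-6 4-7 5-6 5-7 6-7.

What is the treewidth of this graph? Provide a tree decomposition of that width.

Each bag holds 5 vertices, so the decomposition has width 4, which upper-bounds the treewidth. On the other hand G contains the 5-clique {1, 2, 3, 4, 5}. A clique must lie in a single bag of any decomposition, so no decomposition can have width below 4. Combining the bounds, tw(G) = 4.

Treewidth 4.
One such decomposition:
Bags: B1 = {2, 3, 4, 5, 6}  B2 = {1, 2, 3, 4, 5}  B3 = {3, 4, 5, 6, 7}
Tree: B1–B2, B1–B3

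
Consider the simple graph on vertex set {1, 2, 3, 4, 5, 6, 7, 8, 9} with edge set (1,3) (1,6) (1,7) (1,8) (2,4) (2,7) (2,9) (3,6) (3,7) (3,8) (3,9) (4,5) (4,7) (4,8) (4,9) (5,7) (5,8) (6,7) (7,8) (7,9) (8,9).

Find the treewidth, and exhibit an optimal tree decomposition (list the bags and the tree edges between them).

The largest bag has 4 vertices, giving width 3; this decomposition certifies tw(G) ≤ 3. Conversely, {1, 3, 7, 8} is a clique of size 4, and the vertices of any clique must share a bag in every tree decomposition; so some bag has ≥ 4 vertices and tw(G) ≥ 3. Combining the bounds, tw(G) = 3.

Treewidth 3.
One such decomposition:
Bags: B1 = {4, 7, 8, 9}  B2 = {3, 7, 8, 9}  B3 = {4, 5, 7, 8}  B4 = {1, 3, 7, 8}  B5 = {1, 3, 6, 7}  B6 = {2, 4, 7, 9}
Tree: B1–B2, B1–B3, B2–B4, B4–B5, B1–B6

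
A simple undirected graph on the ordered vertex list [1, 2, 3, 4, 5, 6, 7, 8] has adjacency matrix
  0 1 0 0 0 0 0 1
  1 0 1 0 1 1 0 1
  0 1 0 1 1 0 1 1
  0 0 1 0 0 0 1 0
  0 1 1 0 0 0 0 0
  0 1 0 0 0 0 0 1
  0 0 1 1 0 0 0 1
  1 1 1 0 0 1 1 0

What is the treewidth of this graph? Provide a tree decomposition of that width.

Every bag has size at most 3, so the width is 3 − 1 = 2 and tw(G) ≤ 2. For the lower bound, the 3 vertices {1, 2, 8} are pairwise adjacent, and any tree decomposition puts a clique entirely inside one bag — forcing width ≥ 2. The upper and lower bounds meet at 2, so that is the treewidth.

Treewidth 2.
One optimal decomposition is:
Bags: B1 = {3, 7, 8}  B2 = {2, 3, 8}  B3 = {1, 2, 8}  B4 = {2, 6, 8}  B5 = {3, 4, 7}  B6 = {2, 3, 5}
Tree: B1–B2, B2–B3, B3–B4, B1–B5, B2–B6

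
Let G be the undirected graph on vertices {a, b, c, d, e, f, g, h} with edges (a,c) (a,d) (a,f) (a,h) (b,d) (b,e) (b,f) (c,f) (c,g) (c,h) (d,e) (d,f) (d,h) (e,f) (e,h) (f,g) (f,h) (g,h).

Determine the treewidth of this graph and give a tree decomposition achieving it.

Treewidth 3.
One optimal decomposition is:
Bags: B1 = {d, e, f, h}  B2 = {a, d, f, h}  B3 = {a, c, f, h}  B4 = {b, d, e, f}  B5 = {c, f, g, h}
Tree: B1–B2, B2–B3, B1–B4, B3–B5

Every bag has size at most 4, so the width is 4 − 1 = 3 and tw(G) ≤ 3. For the lower bound, the 4 vertices {d, e, f, h} are pairwise adjacent, and any tree decomposition puts a clique entirely inside one bag — forcing width ≥ 3. Hence tw(G) = 3 exactly.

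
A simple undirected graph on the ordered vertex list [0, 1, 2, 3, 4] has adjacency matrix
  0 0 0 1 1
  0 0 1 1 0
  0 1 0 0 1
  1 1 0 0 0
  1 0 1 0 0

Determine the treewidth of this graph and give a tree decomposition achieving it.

The largest bag has 3 vertices, giving width 2; this decomposition certifies tw(G) ≤ 2. For the lower bound, G contains the cycle 0–4–2–1–3–0, so G is not a forest; only forests have treewidth ≤ 1, hence tw(G) ≥ 2. Combining the bounds, tw(G) = 2.

Treewidth 2.
One optimal decomposition is:
Bags: B1 = {0, 2, 4}  B2 = {0, 1, 2}  B3 = {0, 1, 3}
Tree: B1–B2, B2–B3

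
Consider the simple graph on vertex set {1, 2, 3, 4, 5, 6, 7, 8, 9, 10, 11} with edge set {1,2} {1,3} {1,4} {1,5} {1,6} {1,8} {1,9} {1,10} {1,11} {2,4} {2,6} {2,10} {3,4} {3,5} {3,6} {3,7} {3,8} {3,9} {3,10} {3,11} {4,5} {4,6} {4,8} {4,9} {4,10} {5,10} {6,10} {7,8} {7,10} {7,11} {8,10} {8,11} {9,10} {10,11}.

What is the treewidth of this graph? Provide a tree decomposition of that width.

Each bag holds 5 vertices, so the decomposition has width 4, which upper-bounds the treewidth. Conversely, {1, 2, 4, 6, 10} is a clique of size 5, and the vertices of any clique must share a bag in every tree decomposition; so some bag has ≥ 5 vertices and tw(G) ≥ 4. Hence tw(G) = 4 exactly.

Treewidth 4.
Bags: B1 = {1, 3, 4, 9, 10}  B2 = {1, 3, 4, 8, 10}  B3 = {1, 3, 8, 10, 11}  B4 = {1, 3, 4, 5, 10}  B5 = {1, 3, 4, 6, 10}  B6 = {3, 7, 8, 10, 11}  B7 = {1, 2, 4, 6, 10}
Tree: B1–B2, B2–B3, B1–B4, B4–B5, B3–B6, B5–B7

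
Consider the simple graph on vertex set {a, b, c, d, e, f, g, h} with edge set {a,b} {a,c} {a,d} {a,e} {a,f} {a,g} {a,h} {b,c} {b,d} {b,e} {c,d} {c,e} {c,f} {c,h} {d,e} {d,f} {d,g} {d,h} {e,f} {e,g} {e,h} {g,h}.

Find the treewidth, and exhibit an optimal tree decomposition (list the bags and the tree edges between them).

Every bag has size at most 5, so the width is 5 − 1 = 4 and tw(G) ≤ 4. For the lower bound, the 5 vertices {a, d, e, g, h} are pairwise adjacent, and any tree decomposition puts a clique entirely inside one bag — forcing width ≥ 4. Therefore the treewidth is 4.

Treewidth 4.
Bags: B1 = {a, c, d, e, h}  B2 = {a, c, d, e, f}  B3 = {a, b, c, d, e}  B4 = {a, d, e, g, h}
Tree: B1–B2, B1–B3, B1–B4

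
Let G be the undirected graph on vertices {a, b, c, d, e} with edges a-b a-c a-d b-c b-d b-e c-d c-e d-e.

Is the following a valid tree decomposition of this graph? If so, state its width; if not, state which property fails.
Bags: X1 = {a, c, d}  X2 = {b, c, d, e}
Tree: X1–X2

A tree decomposition must satisfy three properties: every vertex lies in some bag; for every edge, both endpoints lie together in some bag; and for every vertex, the bags containing it form a connected subtree. Here edge (b,a) lies in no bag, so the decomposition is invalid.

No — edge (b,a) lies in no bag.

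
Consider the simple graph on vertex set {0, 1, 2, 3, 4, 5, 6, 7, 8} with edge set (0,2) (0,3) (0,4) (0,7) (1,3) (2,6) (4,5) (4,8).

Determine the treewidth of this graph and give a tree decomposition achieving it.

Every bag has size at most 2, so the width is 2 − 1 = 1 and tw(G) ≤ 1. Since G has at least one edge (e.g. 0–3), it is not an edgeless graph, so tw(G) ≥ 1. Therefore the treewidth is 1.

Treewidth 1.
One optimal decomposition is:
Bags: B1 = {0, 3}  B2 = {0, 4}  B3 = {0, 2}  B4 = {0, 7}  B5 = {2, 6}  B6 = {1, 3}  B7 = {4, 8}  B8 = {4, 5}
Tree: B1–B2, B2–B3, B1–B4, B3–B5, B1–B6, B2–B7, B2–B8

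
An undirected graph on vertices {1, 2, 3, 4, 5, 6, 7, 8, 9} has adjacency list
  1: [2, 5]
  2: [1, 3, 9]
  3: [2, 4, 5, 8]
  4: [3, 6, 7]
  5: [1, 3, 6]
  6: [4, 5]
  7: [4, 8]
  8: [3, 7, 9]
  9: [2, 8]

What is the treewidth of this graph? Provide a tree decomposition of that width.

Each bag holds 4 vertices, so the decomposition has width 3, which upper-bounds the treewidth. For the lower bound: the 4 vertex sets {1,5,6}, {2}, {3}, {4,7,8,9} are disjoint, each induces a connected subgraph, and every pair is joined by at least one edge of G. Contracting each set to a single vertex therefore yields K_{4} as a minor, and since treewidth is minor-monotone, tw(G) ≥ tw(K_{4}) = 3. Therefore the treewidth is 3.

Treewidth 3.
One optimal decomposition is:
Bags: B1 = {1, 2, 5, 6}  B2 = {2, 3, 5, 6}  B3 = {2, 3, 4, 6}  B4 = {2, 3, 4, 9}  B5 = {3, 4, 8, 9}  B6 = {4, 7, 8, 9}
Tree: B1–B2, B2–B3, B3–B4, B4–B5, B5–B6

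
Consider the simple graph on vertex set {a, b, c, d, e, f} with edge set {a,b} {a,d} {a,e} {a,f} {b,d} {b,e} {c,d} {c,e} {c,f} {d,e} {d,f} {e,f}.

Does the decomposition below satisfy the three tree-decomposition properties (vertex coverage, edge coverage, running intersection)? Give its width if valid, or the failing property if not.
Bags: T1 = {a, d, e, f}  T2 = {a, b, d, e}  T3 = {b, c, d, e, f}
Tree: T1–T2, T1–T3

No — bags containing vertex b are not connected in the tree.

A tree decomposition must satisfy three properties: every vertex lies in some bag; for every edge, both endpoints lie together in some bag; and for every vertex, the bags containing it form a connected subtree. Here bags containing vertex b are not connected in the tree, so the decomposition is invalid.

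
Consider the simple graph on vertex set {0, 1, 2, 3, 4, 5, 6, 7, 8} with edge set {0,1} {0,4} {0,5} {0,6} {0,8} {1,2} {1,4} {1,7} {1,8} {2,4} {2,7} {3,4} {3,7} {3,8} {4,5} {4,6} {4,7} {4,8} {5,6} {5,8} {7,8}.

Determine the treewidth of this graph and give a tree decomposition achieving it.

The largest bag has 4 vertices, giving width 3; this decomposition certifies tw(G) ≤ 3. Conversely, {0, 1, 4, 8} is a clique of size 4, and the vertices of any clique must share a bag in every tree decomposition; so some bag has ≥ 4 vertices and tw(G) ≥ 3. Therefore the treewidth is 3.

Treewidth 3.
One such decomposition:
Bags: B1 = {0, 1, 4, 8}  B2 = {1, 4, 7, 8}  B3 = {3, 4, 7, 8}  B4 = {0, 4, 5, 8}  B5 = {1, 2, 4, 7}  B6 = {0, 4, 5, 6}
Tree: B1–B2, B2–B3, B1–B4, B2–B5, B4–B6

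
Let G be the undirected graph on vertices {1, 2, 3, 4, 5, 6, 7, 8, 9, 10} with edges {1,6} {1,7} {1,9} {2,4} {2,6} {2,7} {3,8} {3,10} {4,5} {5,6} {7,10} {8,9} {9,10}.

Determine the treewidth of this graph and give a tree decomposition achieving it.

Treewidth 2.
One such decomposition:
Bags: B1 = {3, 8, 10}  B2 = {8, 9, 10}  B3 = {7, 9, 10}  B4 = {1, 7, 9}  B5 = {1, 2, 7}  B6 = {1, 2, 6}  B7 = {2, 4, 6}  B8 = {4, 5, 6}
Tree: B1–B2, B2–B3, B3–B4, B4–B5, B5–B6, B6–B7, B7–B8

Each bag holds 3 vertices, so the decomposition has width 2, which upper-bounds the treewidth. Since 3–8–9–10–3 is a cycle in G, G is not acyclic. Forests are exactly the graphs of treewidth ≤ 1, so tw(G) ≥ 2. Combining the bounds, tw(G) = 2.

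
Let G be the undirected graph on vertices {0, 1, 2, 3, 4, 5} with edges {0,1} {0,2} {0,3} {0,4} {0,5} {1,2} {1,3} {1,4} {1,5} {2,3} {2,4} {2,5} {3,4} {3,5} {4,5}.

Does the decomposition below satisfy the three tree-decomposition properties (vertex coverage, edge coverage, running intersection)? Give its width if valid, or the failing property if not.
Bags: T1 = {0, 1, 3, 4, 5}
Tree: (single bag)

A tree decomposition must satisfy three properties: every vertex lies in some bag; for every edge, both endpoints lie together in some bag; and for every vertex, the bags containing it form a connected subtree. Here vertex 2 appears in no bag, so the decomposition is invalid.

No — vertex 2 appears in no bag.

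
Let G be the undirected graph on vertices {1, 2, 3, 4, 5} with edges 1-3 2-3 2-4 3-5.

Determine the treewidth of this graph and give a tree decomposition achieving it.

Treewidth 1.
One optimal decomposition is:
Bags: B1 = {2, 3}  B2 = {2, 4}  B3 = {1, 3}  B4 = {3, 5}
Tree: B1–B2, B1–B3, B1–B4

Each bag holds 2 vertices, so the decomposition has width 1, which upper-bounds the treewidth. G has an edge, so its treewidth is at least 1. Hence tw(G) = 1 exactly.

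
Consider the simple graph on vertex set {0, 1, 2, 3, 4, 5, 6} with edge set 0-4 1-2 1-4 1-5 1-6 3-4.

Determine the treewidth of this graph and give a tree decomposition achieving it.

Each bag holds 2 vertices, so the decomposition has width 1, which upper-bounds the treewidth. Since G has at least one edge (e.g. 6–1), it is not an edgeless graph, so tw(G) ≥ 1. The upper and lower bounds meet at 1, so that is the treewidth.

Treewidth 1.
One such decomposition:
Bags: B1 = {1, 6}  B2 = {1, 2}  B3 = {1, 4}  B4 = {3, 4}  B5 = {1, 5}  B6 = {0, 4}
Tree: B1–B2, B2–B3, B3–B4, B2–B5, B3–B6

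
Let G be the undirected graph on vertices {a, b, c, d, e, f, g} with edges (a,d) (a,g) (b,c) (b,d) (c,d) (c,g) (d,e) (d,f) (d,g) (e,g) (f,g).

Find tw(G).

A width-2 tree decomposition is:
Bags: B1 = {b, c, d}  B2 = {c, d, g}  B3 = {a, d, g}  B4 = {d, f, g}  B5 = {d, e, g}
Tree: B1–B2, B2–B3, B3–B4, B4–B5
Every bag has size at most 3, so the width is 3 − 1 = 2 and tw(G) ≤ 2. Conversely, {d, e, g} is a clique of size 3, and the vertices of any clique must share a bag in every tree decomposition; so some bag has ≥ 3 vertices and tw(G) ≥ 2. The upper and lower bounds meet at 2, so that is the treewidth.

2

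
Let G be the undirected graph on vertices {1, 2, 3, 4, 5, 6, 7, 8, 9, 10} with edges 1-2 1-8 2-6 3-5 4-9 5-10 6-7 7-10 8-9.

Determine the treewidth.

A width-1 tree decomposition is:
Bags: B1 = {3, 5}  B2 = {5, 10}  B3 = {7, 10}  B4 = {6, 7}  B5 = {2, 6}  B6 = {1, 2}  B7 = {1, 8}  B8 = {8, 9}  B9 = {4, 9}
Tree: B1–B2, B2–B3, B3–B4, B4–B5, B5–B6, B6–B7, B7–B8, B8–B9
The largest bag has 2 vertices, giving width 1; this decomposition certifies tw(G) ≤ 1. Any graph with an edge has treewidth ≥ 1, and G has the edge 3–5. Hence tw(G) = 1 exactly.

1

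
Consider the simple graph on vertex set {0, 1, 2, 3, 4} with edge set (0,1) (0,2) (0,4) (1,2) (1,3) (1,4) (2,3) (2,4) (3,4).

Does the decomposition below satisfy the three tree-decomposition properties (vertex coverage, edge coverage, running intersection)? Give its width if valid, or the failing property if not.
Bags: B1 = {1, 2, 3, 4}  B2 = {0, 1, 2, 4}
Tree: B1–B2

Checking the three conditions: (i) the bags cover all of {0, 1, 2, 3, 4}; (ii) for each edge, some bag contains both endpoints; (iii) the bags containing any fixed vertex form a subtree. All hold, so the decomposition is valid with width 4 − 1 = 3.

Yes; width 3.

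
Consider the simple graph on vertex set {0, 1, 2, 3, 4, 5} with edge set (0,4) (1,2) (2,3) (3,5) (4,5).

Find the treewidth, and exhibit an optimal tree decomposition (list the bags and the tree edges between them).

Treewidth 1.
One such decomposition:
Bags: B1 = {1, 2}  B2 = {2, 3}  B3 = {3, 5}  B4 = {4, 5}  B5 = {0, 4}
Tree: B1–B2, B2–B3, B3–B4, B4–B5

The largest bag has 2 vertices, giving width 1; this decomposition certifies tw(G) ≤ 1. G has an edge, so its treewidth is at least 1. Combining the bounds, tw(G) = 1.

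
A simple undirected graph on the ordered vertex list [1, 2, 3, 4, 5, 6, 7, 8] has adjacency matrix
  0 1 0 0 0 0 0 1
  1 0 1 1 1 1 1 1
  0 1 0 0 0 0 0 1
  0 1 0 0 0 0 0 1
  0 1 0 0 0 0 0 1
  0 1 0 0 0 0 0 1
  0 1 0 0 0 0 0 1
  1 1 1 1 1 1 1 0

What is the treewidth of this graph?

2

A width-2 tree decomposition is:
Bags: B1 = {1, 2, 8}  B2 = {2, 5, 8}  B3 = {2, 3, 8}  B4 = {2, 4, 8}  B5 = {2, 6, 8}  B6 = {2, 7, 8}
Tree: B1–B2, B2–B3, B1–B4, B4–B5, B4–B6
Each bag holds 3 vertices, so the decomposition has width 2, which upper-bounds the treewidth. Conversely, {1, 2, 8} is a clique of size 3, and the vertices of any clique must share a bag in every tree decomposition; so some bag has ≥ 3 vertices and tw(G) ≥ 2. Therefore the treewidth is 2.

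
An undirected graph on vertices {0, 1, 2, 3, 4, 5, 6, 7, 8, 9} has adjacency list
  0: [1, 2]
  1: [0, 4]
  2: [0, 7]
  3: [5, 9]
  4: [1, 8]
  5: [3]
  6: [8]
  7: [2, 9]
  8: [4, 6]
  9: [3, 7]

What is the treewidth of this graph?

1

A width-1 tree decomposition is:
Bags: B1 = {6, 8}  B2 = {4, 8}  B3 = {1, 4}  B4 = {0, 1}  B5 = {0, 2}  B6 = {2, 7}  B7 = {7, 9}  B8 = {3, 9}  B9 = {3, 5}
Tree: B1–B2, B2–B3, B3–B4, B4–B5, B5–B6, B6–B7, B7–B8, B8–B9
Every bag has size at most 2, so the width is 2 − 1 = 1 and tw(G) ≤ 1. G has an edge, so its treewidth is at least 1. Hence tw(G) = 1 exactly.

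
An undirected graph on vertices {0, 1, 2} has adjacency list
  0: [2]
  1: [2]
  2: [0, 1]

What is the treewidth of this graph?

A width-1 tree decomposition is:
Bags: B1 = {0, 2}  B2 = {1, 2}
Tree: B1–B2
The largest bag has 2 vertices, giving width 1; this decomposition certifies tw(G) ≤ 1. Any graph with an edge has treewidth ≥ 1, and G has the edge 2–0. Hence tw(G) = 1 exactly.

1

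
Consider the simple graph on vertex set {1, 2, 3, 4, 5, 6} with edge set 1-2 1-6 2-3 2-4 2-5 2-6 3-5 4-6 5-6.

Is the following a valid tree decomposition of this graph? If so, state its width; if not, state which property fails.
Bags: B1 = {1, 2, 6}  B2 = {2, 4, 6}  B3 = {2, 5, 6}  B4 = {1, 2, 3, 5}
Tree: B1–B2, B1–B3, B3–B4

No — bags containing vertex 1 are not connected in the tree.

A tree decomposition must satisfy three properties: every vertex lies in some bag; for every edge, both endpoints lie together in some bag; and for every vertex, the bags containing it form a connected subtree. Here bags containing vertex 1 are not connected in the tree, so the decomposition is invalid.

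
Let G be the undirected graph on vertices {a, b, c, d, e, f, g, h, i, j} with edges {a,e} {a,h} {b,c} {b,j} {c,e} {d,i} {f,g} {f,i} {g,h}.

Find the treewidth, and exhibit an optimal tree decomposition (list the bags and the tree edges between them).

Treewidth 1.
One optimal decomposition is:
Bags: B1 = {d, i}  B2 = {f, i}  B3 = {f, g}  B4 = {g, h}  B5 = {a, h}  B6 = {a, e}  B7 = {c, e}  B8 = {b, c}  B9 = {b, j}
Tree: B1–B2, B2–B3, B3–B4, B4–B5, B5–B6, B6–B7, B7–B8, B8–B9

Every bag has size at most 2, so the width is 2 − 1 = 1 and tw(G) ≤ 1. G has an edge, so its treewidth is at least 1. Combining the bounds, tw(G) = 1.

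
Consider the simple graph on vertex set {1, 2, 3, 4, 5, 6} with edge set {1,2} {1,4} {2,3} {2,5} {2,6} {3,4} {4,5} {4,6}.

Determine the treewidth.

2

A width-2 tree decomposition is:
Bags: B1 = {2, 4, 5}  B2 = {2, 4, 6}  B3 = {2, 3, 4}  B4 = {1, 2, 4}
Tree: B1–B2, B2–B3, B3–B4
The largest bag has 3 vertices, giving width 2; this decomposition certifies tw(G) ≤ 2. The edges 2–5–4–6–2 form a cycle, so G is not a tree and its treewidth is at least 2. The upper and lower bounds meet at 2, so that is the treewidth.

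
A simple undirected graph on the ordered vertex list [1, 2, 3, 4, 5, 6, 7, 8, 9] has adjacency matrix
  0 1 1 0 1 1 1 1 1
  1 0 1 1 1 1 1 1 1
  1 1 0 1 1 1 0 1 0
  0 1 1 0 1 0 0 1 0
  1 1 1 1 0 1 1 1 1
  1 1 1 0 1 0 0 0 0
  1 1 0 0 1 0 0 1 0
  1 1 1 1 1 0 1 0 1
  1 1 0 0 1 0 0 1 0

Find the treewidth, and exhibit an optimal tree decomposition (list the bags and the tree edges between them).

Each bag holds 5 vertices, so the decomposition has width 4, which upper-bounds the treewidth. On the other hand G contains the 5-clique {1, 2, 5, 8, 9}. A clique must lie in a single bag of any decomposition, so no decomposition can have width below 4. The upper and lower bounds meet at 4, so that is the treewidth.

Treewidth 4.
Bags: B1 = {1, 2, 3, 5, 8}  B2 = {1, 2, 5, 8, 9}  B3 = {2, 3, 4, 5, 8}  B4 = {1, 2, 5, 7, 8}  B5 = {1, 2, 3, 5, 6}
Tree: B1–B2, B1–B3, B2–B4, B1–B5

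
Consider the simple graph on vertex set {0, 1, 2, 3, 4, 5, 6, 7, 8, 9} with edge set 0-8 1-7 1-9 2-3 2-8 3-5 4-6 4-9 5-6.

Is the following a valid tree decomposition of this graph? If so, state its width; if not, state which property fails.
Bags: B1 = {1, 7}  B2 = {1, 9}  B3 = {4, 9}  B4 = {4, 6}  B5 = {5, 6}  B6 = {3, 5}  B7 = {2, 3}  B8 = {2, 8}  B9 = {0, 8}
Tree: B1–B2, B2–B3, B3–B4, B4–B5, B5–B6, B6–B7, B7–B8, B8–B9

Yes; width 1.

Vertex coverage: the bags together contain {0, 1, 2, 3, 4, 5, 6, 7, 8, 9}, the full vertex set. Edge coverage: each edge of G has both endpoints in at least one bag. Running intersection: for every vertex, the bags containing it form a connected subtree. All three properties hold, so this is a valid tree decomposition of width max|bag| − 1 = 1, and hence tw(G) ≤ 1.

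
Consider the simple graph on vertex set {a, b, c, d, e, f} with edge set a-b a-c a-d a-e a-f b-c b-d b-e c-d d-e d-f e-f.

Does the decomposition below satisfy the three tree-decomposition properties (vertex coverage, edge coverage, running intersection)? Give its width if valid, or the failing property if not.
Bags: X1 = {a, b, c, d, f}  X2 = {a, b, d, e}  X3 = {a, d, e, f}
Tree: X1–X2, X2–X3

A tree decomposition must satisfy three properties: every vertex lies in some bag; for every edge, both endpoints lie together in some bag; and for every vertex, the bags containing it form a connected subtree. Here bags containing vertex f are not connected in the tree, so the decomposition is invalid.

No — bags containing vertex f are not connected in the tree.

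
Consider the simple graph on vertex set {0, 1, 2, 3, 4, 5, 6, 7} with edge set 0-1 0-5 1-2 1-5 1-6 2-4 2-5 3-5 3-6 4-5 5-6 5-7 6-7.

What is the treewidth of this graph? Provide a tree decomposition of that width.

Each bag holds 3 vertices, so the decomposition has width 2, which upper-bounds the treewidth. For the lower bound, the 3 vertices {0, 1, 5} are pairwise adjacent, and any tree decomposition puts a clique entirely inside one bag — forcing width ≥ 2. Combining the bounds, tw(G) = 2.

Treewidth 2.
One such decomposition:
Bags: B1 = {1, 5, 6}  B2 = {0, 1, 5}  B3 = {5, 6, 7}  B4 = {1, 2, 5}  B5 = {2, 4, 5}  B6 = {3, 5, 6}
Tree: B1–B2, B1–B3, B2–B4, B4–B5, B1–B6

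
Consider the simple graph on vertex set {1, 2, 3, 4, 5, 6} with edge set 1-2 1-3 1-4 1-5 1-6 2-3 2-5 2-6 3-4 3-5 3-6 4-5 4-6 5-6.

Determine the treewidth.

A width-4 tree decomposition is:
Bags: B1 = {1, 2, 3, 5, 6}  B2 = {1, 3, 4, 5, 6}
Tree: B1–B2
The largest bag has 5 vertices, giving width 4; this decomposition certifies tw(G) ≤ 4. Conversely, {1, 2, 3, 5, 6} is a clique of size 5, and the vertices of any clique must share a bag in every tree decomposition; so some bag has ≥ 5 vertices and tw(G) ≥ 4. Combining the bounds, tw(G) = 4.

4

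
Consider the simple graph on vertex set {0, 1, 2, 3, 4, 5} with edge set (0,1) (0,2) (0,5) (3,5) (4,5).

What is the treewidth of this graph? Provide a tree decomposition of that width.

Every bag has size at most 2, so the width is 2 − 1 = 1 and tw(G) ≤ 1. G has an edge, so its treewidth is at least 1. Hence tw(G) = 1 exactly.

Treewidth 1.
One such decomposition:
Bags: B1 = {4, 5}  B2 = {0, 5}  B3 = {3, 5}  B4 = {0, 1}  B5 = {0, 2}
Tree: B1–B2, B2–B3, B2–B4, B2–B5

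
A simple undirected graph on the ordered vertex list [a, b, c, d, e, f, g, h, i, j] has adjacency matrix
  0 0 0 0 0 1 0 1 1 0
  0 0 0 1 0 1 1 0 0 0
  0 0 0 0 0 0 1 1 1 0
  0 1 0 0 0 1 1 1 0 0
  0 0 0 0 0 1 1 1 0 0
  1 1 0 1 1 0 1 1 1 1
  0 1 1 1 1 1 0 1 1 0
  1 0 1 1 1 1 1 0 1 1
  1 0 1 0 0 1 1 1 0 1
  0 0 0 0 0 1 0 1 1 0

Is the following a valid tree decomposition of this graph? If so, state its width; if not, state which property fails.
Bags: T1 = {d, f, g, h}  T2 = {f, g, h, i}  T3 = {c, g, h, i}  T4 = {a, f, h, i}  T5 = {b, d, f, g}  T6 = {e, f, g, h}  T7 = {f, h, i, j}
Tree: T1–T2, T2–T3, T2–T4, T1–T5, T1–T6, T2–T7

Yes; width 3.

Every vertex of G appears in some bag (union = {a, b, c, d, e, f, g, h, i, j}); every edge is covered by a bag; and for each vertex v the set of bags containing v is connected in the bag tree. The decomposition is therefore valid. The largest bag has 4 vertices, so the width is 3.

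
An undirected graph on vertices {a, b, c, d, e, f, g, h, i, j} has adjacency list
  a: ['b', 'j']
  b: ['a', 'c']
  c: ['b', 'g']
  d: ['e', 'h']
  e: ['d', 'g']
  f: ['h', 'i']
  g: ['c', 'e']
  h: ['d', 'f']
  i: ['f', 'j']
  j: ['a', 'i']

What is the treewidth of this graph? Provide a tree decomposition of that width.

Treewidth 2.
One optimal decomposition is:
Bags: B1 = {a, b, j}  B2 = {b, i, j}  B3 = {b, f, i}  B4 = {b, f, h}  B5 = {b, d, h}  B6 = {b, d, e}  B7 = {b, e, g}  B8 = {b, c, g}
Tree: B1–B2, B2–B3, B3–B4, B4–B5, B5–B6, B6–B7, B7–B8

Every bag has size at most 3, so the width is 3 − 1 = 2 and tw(G) ≤ 2. For the lower bound, G contains the cycle b–a–j–i–f–h–d–e–g–c–b, so G is not a forest; only forests have treewidth ≤ 1, hence tw(G) ≥ 2. Therefore the treewidth is 2.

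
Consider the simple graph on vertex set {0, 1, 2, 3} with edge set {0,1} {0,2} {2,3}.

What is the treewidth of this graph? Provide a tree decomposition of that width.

The largest bag has 2 vertices, giving width 1; this decomposition certifies tw(G) ≤ 1. G has an edge, so its treewidth is at least 1. The upper and lower bounds meet at 1, so that is the treewidth.

Treewidth 1.
One optimal decomposition is:
Bags: B1 = {0, 1}  B2 = {0, 2}  B3 = {2, 3}
Tree: B1–B2, B2–B3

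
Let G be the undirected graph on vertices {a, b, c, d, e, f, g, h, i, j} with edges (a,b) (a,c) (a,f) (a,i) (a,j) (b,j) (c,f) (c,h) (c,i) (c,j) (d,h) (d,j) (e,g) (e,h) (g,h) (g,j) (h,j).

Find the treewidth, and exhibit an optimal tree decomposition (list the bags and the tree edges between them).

The largest bag has 3 vertices, giving width 2; this decomposition certifies tw(G) ≤ 2. For the lower bound, the 3 vertices {d, h, j} are pairwise adjacent, and any tree decomposition puts a clique entirely inside one bag — forcing width ≥ 2. Hence tw(G) = 2 exactly.

Treewidth 2.
One optimal decomposition is:
Bags: B1 = {d, h, j}  B2 = {c, h, j}  B3 = {g, h, j}  B4 = {e, g, h}  B5 = {a, c, j}  B6 = {a, b, j}  B7 = {a, c, f}  B8 = {a, c, i}
Tree: B1–B2, B1–B3, B3–B4, B2–B5, B5–B6, B5–B7, B5–B8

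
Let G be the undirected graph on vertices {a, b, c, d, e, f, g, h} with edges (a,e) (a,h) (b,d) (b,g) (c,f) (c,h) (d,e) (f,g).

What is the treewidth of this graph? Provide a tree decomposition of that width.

Treewidth 2.
One such decomposition:
Bags: B1 = {b, f, g}  B2 = {b, d, f}  B3 = {d, e, f}  B4 = {a, e, f}  B5 = {a, f, h}  B6 = {c, f, h}
Tree: B1–B2, B2–B3, B3–B4, B4–B5, B5–B6

Each bag holds 3 vertices, so the decomposition has width 2, which upper-bounds the treewidth. Since f–g–b–d–e–a–h–c–f is a cycle in G, G is not acyclic. Forests are exactly the graphs of treewidth ≤ 1, so tw(G) ≥ 2. Therefore the treewidth is 2.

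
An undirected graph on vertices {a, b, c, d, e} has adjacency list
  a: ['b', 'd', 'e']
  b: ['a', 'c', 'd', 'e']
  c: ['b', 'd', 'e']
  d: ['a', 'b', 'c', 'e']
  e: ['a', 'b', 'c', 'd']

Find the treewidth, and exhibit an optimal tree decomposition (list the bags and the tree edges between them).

Treewidth 3.
One optimal decomposition is:
Bags: B1 = {a, b, d, e}  B2 = {b, c, d, e}
Tree: B1–B2

The largest bag has 4 vertices, giving width 3; this decomposition certifies tw(G) ≤ 3. On the other hand G contains the 4-clique {b, c, d, e}. A clique must lie in a single bag of any decomposition, so no decomposition can have width below 3. Hence tw(G) = 3 exactly.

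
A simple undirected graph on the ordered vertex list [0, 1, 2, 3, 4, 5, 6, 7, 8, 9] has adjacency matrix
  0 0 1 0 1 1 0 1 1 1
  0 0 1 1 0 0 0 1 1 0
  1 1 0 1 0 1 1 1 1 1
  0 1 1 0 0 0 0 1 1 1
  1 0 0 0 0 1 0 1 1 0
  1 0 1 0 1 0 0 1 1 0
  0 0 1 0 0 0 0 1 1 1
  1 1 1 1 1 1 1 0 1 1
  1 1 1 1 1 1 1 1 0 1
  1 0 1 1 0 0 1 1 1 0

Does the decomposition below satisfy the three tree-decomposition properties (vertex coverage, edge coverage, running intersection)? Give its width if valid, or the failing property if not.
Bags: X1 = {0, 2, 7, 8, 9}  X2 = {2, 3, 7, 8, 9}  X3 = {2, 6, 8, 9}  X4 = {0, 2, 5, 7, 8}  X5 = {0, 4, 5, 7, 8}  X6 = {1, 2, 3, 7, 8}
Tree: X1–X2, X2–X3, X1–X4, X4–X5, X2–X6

A tree decomposition must satisfy three properties: every vertex lies in some bag; for every edge, both endpoints lie together in some bag; and for every vertex, the bags containing it form a connected subtree. Here edge (7,6) lies in no bag, so the decomposition is invalid.

No — edge (7,6) lies in no bag.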